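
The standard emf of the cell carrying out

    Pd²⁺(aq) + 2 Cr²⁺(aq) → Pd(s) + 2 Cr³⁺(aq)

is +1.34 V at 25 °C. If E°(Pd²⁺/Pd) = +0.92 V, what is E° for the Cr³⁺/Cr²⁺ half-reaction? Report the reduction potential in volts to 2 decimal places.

In the reaction as written the Pd²⁺/Pd couple is reduced (cathode) and Cr³⁺/Cr²⁺ is oxidized (anode), so E°cell = E°(Pd²⁺/Pd) − E°(Cr³⁺/Cr²⁺).
E°(Cr³⁺/Cr²⁺) = E°(cathode) − E°cell = +0.92 − (+1.34) = −0.42 V.

−0.42 V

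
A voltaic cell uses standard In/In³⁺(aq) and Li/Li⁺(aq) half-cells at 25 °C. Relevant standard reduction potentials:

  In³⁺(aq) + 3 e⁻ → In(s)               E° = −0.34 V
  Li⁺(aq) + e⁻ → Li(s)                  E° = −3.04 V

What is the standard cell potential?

+2.70 V

The In³⁺/In couple has the higher E°, so In ion is reduced (cathode) and Li is oxidized (anode).
E°cell = E°(cathode) − E°(anode) = −0.34 − (−3.04) = +2.70 V.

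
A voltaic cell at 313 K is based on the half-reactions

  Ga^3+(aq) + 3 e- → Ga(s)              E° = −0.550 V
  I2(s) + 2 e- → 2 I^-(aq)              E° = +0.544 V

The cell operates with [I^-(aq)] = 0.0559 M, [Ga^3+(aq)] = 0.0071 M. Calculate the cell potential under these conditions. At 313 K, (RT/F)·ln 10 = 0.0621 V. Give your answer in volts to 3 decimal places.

The I₂/I⁻ couple has the more positive E°, so it is the cathode; Ga³⁺/Ga is the anode.
E°cell = E°cat − E°an = +0.544 − (−0.550) = +1.094 V; n = 6.
The balanced reaction is 3 I2(s) + 2 Ga(s) → 6 I^-(aq) + 2 Ga^3+(aq), so Q = [I^-(aq)]^6·[Ga^3+(aq)]^2 = 1.54×10^−12 and log Q = −11.813.
Applying E = E° − (RT ln10/nF)·log Q gives +1.094 − (0.0621/6)(−11.813) = +1.216 V.

+1.216 V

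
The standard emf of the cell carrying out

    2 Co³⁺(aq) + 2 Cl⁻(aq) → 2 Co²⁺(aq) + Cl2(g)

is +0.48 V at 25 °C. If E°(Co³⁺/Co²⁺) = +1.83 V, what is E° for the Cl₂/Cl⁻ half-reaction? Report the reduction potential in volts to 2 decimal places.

+1.35 V

In the reaction as written the Co³⁺/Co²⁺ couple is reduced (cathode) and Cl₂/Cl⁻ is oxidized (anode), so E°cell = E°(Co³⁺/Co²⁺) − E°(Cl₂/Cl⁻).
E°(Cl₂/Cl⁻) = E°(cathode) − E°cell = +1.83 − (+0.48) = +1.35 V.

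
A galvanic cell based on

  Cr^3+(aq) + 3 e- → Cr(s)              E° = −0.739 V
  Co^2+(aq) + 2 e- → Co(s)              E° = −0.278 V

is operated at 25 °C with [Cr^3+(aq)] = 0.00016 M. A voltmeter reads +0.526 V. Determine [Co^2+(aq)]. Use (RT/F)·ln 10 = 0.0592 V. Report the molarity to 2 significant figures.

With Co²⁺/Co at the cathode and Cr³⁺/Cr at the anode, E°cell = −0.278 − (−0.739) = +0.461 V (n = 6).
Rearranging E = E° − (0.0592/n)·log Q gives log Q = 6(+0.461 − (+0.526))/0.0592 = −6.588.
Balancing electrons gives 3 Co^2+(aq) + 2 Cr(s) → 3 Co(s) + 2 Cr^3+(aq); thus Q = [Cr^3+(aq)]^2 / [Co^2+(aq)]^3.
Substituting the known concentrations and solving, log [Co^2+(aq)] = −0.335 and [Co^2+(aq)] = 0.46 M.

0.46 M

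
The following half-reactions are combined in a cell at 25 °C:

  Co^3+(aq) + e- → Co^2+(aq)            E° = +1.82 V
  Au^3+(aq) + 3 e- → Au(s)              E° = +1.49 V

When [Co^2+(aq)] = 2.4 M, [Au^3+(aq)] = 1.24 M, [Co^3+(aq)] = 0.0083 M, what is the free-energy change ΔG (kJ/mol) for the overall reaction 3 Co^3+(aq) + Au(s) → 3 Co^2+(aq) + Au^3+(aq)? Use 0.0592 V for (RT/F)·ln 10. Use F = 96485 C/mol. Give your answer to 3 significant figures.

−52.8 kJ/mol

With Co³⁺/Co²⁺ reduced at the cathode, E°cell = +1.82 − (+1.49) = +0.33 V and n = 3.
Here Q = ([Co^2+(aq)]^3·[Au^3+(aq)]) / [Co^3+(aq)]^3 = 3×10^7 (log Q = 7.477), giving E = +0.33 − (0.0592/3)·(7.477) = +0.1825 V.
Then ΔG = −nFE = −3 × 96485 × +0.1825 J/mol = −52.8 kJ/mol.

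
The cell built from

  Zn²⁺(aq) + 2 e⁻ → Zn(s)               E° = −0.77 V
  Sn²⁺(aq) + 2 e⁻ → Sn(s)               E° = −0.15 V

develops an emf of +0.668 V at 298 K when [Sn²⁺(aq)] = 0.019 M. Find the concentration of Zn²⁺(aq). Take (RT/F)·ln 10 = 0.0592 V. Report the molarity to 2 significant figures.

0.00045 M

With Sn²⁺/Sn at the cathode and Zn²⁺/Zn at the anode, E°cell = −0.15 − (−0.77) = +0.62 V (n = 2).
From the Nernst equation, log Q = n(E° − E)/0.0592 = 2·(+0.62 − (+0.668))/0.0592 = −1.622.
For Sn²⁺(aq) + Zn(s) → Sn(s) + Zn²⁺(aq), the reaction quotient is Q = [Zn²⁺(aq)] / [Sn²⁺(aq)].
Solving for the unknown gives log [Zn²⁺(aq)] = −3.343, so [Zn²⁺(aq)] ≈ 0.00045 M.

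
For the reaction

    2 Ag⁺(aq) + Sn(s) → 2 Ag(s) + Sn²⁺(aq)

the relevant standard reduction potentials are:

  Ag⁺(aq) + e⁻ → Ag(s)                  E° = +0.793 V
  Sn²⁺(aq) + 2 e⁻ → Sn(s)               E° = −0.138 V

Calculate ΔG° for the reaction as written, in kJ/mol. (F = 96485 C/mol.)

−180 kJ/mol

In the reaction as written Ag⁺(aq) is reduced, so the Ag⁺/Ag couple is the cathode and Sn²⁺/Sn is the anode.
E°cell = +0.793 − (−0.138) = +0.931 V; balancing electrons gives n = 2.
ΔG° = −nFE°cell = −(2)(96485)(+0.931) J/mol = −180 kJ/mol.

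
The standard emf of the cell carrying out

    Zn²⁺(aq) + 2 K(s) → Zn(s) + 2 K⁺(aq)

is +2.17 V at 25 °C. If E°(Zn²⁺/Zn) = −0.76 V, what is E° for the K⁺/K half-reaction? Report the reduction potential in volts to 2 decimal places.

−2.93 V

In the reaction as written the Zn²⁺/Zn couple is reduced (cathode) and K⁺/K is oxidized (anode), so E°cell = E°(Zn²⁺/Zn) − E°(K⁺/K).
E°(K⁺/K) = E°(cathode) − E°cell = −0.76 − (+2.17) = −2.93 V.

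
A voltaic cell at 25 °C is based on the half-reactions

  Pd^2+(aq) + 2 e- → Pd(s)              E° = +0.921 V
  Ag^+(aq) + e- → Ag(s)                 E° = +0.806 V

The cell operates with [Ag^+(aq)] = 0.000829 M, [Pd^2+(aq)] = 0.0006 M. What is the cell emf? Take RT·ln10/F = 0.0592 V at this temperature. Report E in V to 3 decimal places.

The Pd²⁺/Pd couple has the more positive E°, so it is the cathode; Ag⁺/Ag is the anode.
E°cell = E°cat − E°an = +0.921 − (+0.806) = +0.115 V; n = 2.
The balanced reaction is Pd^2+(aq) + 2 Ag(s) → Pd(s) + 2 Ag^+(aq), so Q = [Ag^+(aq)]^2 / [Pd^2+(aq)] = 0.00115 and log Q = −2.941.
By the Nernst equation, E = +0.115 − (0.0592/2)·(−2.941) = +0.202 V.

+0.202 V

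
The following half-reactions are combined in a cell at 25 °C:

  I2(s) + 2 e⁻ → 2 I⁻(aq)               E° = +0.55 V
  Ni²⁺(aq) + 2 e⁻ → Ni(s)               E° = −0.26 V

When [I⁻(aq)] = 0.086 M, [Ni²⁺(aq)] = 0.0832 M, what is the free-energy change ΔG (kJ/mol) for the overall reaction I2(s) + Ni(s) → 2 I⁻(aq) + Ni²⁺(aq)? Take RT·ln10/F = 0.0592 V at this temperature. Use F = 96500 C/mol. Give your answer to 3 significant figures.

The standard cell potential is +0.55 − (−0.26) = +0.81 V, with n = 2 electrons in the balanced equation.
Q = [I⁻(aq)]^2·[Ni²⁺(aq)] = 0.000615, so log Q = −3.211 and E = +0.81 − (0.0592/2)(−3.211) = +0.9050 V.
Finally ΔG = −nFE = −(2)(96500 C/mol)(+0.9050 V) = −175 kJ/mol.

−175 kJ/mol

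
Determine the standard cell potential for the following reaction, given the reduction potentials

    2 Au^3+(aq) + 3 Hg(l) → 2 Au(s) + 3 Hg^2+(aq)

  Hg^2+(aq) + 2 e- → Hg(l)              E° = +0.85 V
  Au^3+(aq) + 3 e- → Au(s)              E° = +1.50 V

In the reaction as written, Au^3+(aq) is reduced (cathode) and Hg^2+(aq) is produced by oxidation at the anode.
E°cell = E°(cathode) − E°(anode) = +1.50 − (+0.85) = +0.65 V.

+0.65 V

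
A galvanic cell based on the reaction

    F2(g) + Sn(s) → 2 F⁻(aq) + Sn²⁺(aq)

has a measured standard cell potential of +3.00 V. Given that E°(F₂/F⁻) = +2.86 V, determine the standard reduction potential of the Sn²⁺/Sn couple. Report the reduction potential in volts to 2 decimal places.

In the reaction as written the F₂/F⁻ couple is reduced (cathode) and Sn²⁺/Sn is oxidized (anode), so E°cell = E°(F₂/F⁻) − E°(Sn²⁺/Sn).
E°(Sn²⁺/Sn) = E°(cathode) − E°cell = +2.86 − (+3.00) = −0.14 V.

−0.14 V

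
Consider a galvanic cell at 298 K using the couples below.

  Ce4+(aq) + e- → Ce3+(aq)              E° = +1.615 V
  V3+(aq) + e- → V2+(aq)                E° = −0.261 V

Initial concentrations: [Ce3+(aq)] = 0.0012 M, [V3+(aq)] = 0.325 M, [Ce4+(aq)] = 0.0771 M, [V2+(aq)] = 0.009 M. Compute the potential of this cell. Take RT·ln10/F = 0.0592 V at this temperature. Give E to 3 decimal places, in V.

The Ce⁴⁺/Ce³⁺ couple has the more positive E°, so it is the cathode; V³⁺/V²⁺ is the anode.
E°cell = E°cat − E°an = +1.615 − (−0.261) = +1.876 V; n = 1.
Balancing gives Ce4+(aq) + V2+(aq) → Ce3+(aq) + V3+(aq); hence Q = ([Ce3+(aq)]·[V3+(aq)]) / ([Ce4+(aq)]·[V2+(aq)]) = 0.562 (log Q = −0.250).
Applying E = E° − (RT ln10/nF)·log Q gives +1.876 − (0.0592/1)(−0.250) = +1.891 V.

+1.891 V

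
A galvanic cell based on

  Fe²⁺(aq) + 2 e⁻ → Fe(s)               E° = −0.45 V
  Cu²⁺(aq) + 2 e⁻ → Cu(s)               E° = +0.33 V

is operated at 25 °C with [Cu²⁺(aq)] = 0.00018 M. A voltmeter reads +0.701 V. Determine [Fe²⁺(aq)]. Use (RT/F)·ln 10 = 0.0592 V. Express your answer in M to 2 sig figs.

The Cu²⁺/Cu couple has the larger reduction potential, so it is the cathode: E°cell = +0.33 − (−0.45) = +0.78 V and n = 2.
From the Nernst equation, log Q = n(E° − E)/0.0592 = 2·(+0.78 − (+0.701))/0.0592 = 2.669.
Balancing electrons gives Cu²⁺(aq) + Fe(s) → Cu(s) + Fe²⁺(aq); thus Q = [Fe²⁺(aq)] / [Cu²⁺(aq)].
Solving for the unknown gives log [Fe²⁺(aq)] = −1.076, so [Fe²⁺(aq)] ≈ 0.084 M.

0.084 M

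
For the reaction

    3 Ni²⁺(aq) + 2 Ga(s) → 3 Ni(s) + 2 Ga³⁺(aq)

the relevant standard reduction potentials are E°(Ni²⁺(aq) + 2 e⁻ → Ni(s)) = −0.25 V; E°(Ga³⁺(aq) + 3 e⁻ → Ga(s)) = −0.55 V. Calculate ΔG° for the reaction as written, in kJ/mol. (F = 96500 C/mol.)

In the reaction as written Ni²⁺(aq) is reduced, so the Ni²⁺/Ni couple is the cathode and Ga³⁺/Ga is the anode.
E°cell = −0.25 − (−0.55) = +0.30 V; balancing electrons gives n = 6.
ΔG° = −nFE°cell = −(6)(96500)(+0.30) J/mol = −174 kJ/mol.

−174 kJ/mol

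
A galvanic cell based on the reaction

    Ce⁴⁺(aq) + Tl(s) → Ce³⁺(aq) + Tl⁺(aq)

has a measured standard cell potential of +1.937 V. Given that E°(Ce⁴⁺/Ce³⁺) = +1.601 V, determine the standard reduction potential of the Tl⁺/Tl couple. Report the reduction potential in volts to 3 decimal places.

−0.336 V

In the reaction as written the Ce⁴⁺/Ce³⁺ couple is reduced (cathode) and Tl⁺/Tl is oxidized (anode), so E°cell = E°(Ce⁴⁺/Ce³⁺) − E°(Tl⁺/Tl).
E°(Tl⁺/Tl) = E°(cathode) − E°cell = +1.601 − (+1.937) = −0.336 V.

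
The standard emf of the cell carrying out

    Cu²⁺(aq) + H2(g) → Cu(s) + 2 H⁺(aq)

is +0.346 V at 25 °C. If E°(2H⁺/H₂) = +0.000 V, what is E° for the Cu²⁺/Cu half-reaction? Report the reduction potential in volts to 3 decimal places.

+0.346 V

In the reaction as written the Cu²⁺/Cu couple is reduced (cathode) and 2H⁺/H₂ is oxidized (anode), so E°cell = E°(Cu²⁺/Cu) − E°(2H⁺/H₂).
E°(Cu²⁺/Cu) = E°cell + E°(anode) = +0.346 + (+0.000) = +0.346 V.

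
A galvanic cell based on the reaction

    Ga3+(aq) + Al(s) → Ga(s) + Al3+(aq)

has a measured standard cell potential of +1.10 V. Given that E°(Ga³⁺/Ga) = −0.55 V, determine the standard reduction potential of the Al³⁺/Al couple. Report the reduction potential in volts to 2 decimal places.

In the reaction as written the Ga³⁺/Ga couple is reduced (cathode) and Al³⁺/Al is oxidized (anode), so E°cell = E°(Ga³⁺/Ga) − E°(Al³⁺/Al).
E°(Al³⁺/Al) = E°(cathode) − E°cell = −0.55 − (+1.10) = −1.65 V.

−1.65 V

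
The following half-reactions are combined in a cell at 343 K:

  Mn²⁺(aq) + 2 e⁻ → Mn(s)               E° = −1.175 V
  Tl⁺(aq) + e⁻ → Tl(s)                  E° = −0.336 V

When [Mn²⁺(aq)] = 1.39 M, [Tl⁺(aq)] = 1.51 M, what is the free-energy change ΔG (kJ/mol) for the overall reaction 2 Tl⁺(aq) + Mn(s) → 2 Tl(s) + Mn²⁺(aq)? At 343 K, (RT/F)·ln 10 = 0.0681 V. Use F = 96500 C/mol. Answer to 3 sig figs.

−163 kJ/mol

E°cell = −0.336 − (−1.175) = +0.839 V; the balanced reaction transfers n = 2 electrons.
Q = [Mn²⁺(aq)] / [Tl⁺(aq)]^2 = 0.61, so log Q = −0.215 and E = +0.839 − (0.0681/2)(−0.215) = +0.8463 V.
ΔG = −nFE = −(2)(96500)(+0.8463) J/mol = −163 kJ/mol.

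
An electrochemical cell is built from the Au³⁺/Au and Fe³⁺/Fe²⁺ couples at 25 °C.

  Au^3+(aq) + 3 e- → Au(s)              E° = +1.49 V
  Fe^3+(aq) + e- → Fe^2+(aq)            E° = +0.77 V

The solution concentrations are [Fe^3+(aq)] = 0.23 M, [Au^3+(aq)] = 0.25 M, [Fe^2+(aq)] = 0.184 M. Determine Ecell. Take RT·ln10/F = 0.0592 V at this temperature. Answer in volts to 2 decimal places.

The Au³⁺/Au couple has the more positive E°, so it is the cathode; Fe³⁺/Fe²⁺ is the anode.
E°cell = +1.49 − (+0.77) = +0.72 V, with n = 3 electrons transferred.
For the overall reaction Au^3+(aq) + 3 Fe^2+(aq) → Au(s) + 3 Fe^3+(aq), Q = [Fe^3+(aq)]^3 / ([Au^3+(aq)]·[Fe^2+(aq)]^3) = 7.81, giving log Q = 0.893.
E = E° − (0.0592/n)·log Q = +0.72 − (0.0592/3)(0.893) = +0.70 V.

+0.70 V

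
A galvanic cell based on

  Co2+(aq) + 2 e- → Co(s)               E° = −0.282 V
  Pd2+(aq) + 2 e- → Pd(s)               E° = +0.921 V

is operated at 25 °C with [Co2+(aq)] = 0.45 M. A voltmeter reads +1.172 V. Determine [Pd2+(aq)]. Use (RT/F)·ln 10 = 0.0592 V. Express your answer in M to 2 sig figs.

Pd²⁺/Pd is the cathode (higher E°); E°cell = +0.921 − (−0.282) = +1.203 V with n = 2.
Rearranging E = E° − (0.0592/n)·log Q gives log Q = 2(+1.203 − (+1.172))/0.0592 = 1.047.
The balanced reaction is Pd2+(aq) + Co(s) → Pd(s) + Co2+(aq), so Q = [Co2+(aq)] / [Pd2+(aq)].
Isolating [Pd2+(aq)] in Q = 10^{1.047} yields log [Pd2+(aq)] = −1.394, i.e. 0.040 M.

0.040 M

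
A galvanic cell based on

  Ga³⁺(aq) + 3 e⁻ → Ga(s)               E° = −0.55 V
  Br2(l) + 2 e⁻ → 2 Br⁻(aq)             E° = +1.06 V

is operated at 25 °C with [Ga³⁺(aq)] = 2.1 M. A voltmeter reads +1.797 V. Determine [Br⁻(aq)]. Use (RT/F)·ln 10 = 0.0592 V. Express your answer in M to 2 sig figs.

0.00054 M

With Br₂/Br⁻ at the cathode and Ga³⁺/Ga at the anode, E°cell = +1.06 − (−0.55) = +1.61 V (n = 6).
Since E = E° − (0.0592/n)·log Q, log Q = n(E° − E)/0.0592 = −18.953.
The balanced reaction is 3 Br2(l) + 2 Ga(s) → 6 Br⁻(aq) + 2 Ga³⁺(aq), so Q = [Br⁻(aq)]^6·[Ga³⁺(aq)]^2.
Solving for the unknown gives log [Br⁻(aq)] = −3.266, so [Br⁻(aq)] ≈ 0.00054 M.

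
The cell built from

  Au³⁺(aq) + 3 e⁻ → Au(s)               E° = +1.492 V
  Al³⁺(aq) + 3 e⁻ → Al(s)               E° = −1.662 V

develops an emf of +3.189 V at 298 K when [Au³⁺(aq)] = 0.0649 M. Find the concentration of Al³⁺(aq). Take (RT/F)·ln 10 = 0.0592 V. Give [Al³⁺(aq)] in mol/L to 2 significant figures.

Au³⁺/Au is the cathode (higher E°); E°cell = +1.492 − (−1.662) = +3.154 V with n = 3.
From the Nernst equation, log Q = n(E° − E)/0.0592 = 3·(+3.154 − (+3.189))/0.0592 = −1.774.
For Au³⁺(aq) + Al(s) → Au(s) + Al³⁺(aq), the reaction quotient is Q = [Al³⁺(aq)] / [Au³⁺(aq)].
Substituting the known concentrations and solving, log [Al³⁺(aq)] = −2.962 and [Al³⁺(aq)] = 0.0011 M.

0.0011 M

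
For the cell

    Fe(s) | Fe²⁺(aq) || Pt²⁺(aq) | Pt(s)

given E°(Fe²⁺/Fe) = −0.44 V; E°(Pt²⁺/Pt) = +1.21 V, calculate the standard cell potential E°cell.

+1.65 V

By convention the left-hand electrode in cell notation is the anode (oxidation) and the right-hand electrode is the cathode (reduction).
E°cell = E°(right) − E°(left) = +1.21 − (−0.44) = +1.65 V.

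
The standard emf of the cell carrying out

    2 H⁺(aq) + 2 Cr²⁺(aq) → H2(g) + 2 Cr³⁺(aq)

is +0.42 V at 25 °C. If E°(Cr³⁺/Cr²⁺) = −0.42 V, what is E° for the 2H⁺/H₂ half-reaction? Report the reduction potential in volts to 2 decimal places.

+0.00 V

In the reaction as written the 2H⁺/H₂ couple is reduced (cathode) and Cr³⁺/Cr²⁺ is oxidized (anode), so E°cell = E°(2H⁺/H₂) − E°(Cr³⁺/Cr²⁺).
E°(2H⁺/H₂) = E°cell + E°(anode) = +0.42 + (−0.42) = +0.00 V.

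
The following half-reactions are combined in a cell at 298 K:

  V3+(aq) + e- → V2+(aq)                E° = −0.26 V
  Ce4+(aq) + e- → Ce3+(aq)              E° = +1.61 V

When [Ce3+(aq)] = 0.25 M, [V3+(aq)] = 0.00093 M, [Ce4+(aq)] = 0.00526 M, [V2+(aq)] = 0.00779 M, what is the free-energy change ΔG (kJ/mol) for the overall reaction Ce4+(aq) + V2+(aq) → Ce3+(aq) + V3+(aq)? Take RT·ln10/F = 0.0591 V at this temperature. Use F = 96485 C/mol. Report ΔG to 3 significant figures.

The standard cell potential is +1.61 − (−0.26) = +1.87 V, with n = 1 electron in the balanced equation.
Q = ([Ce3+(aq)]·[V3+(aq)]) / ([Ce4+(aq)]·[V2+(aq)]) = 5.67, so log Q = 0.754 and E = +1.87 − (0.0591/1)(0.754) = +1.8254 V.
ΔG = −nFE = −(1)(96485)(+1.8254) J/mol = −176 kJ/mol.

−176 kJ/mol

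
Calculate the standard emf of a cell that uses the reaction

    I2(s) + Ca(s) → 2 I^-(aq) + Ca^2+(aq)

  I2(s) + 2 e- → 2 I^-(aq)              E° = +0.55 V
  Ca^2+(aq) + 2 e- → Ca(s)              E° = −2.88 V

+3.43 V

I2(s) gains electrons, so the I₂/I⁻ couple is the cathode; the Ca²⁺/Ca couple is the anode.
E°cell = E°(cathode) − E°(anode) = +0.55 − (−2.88) = +3.43 V.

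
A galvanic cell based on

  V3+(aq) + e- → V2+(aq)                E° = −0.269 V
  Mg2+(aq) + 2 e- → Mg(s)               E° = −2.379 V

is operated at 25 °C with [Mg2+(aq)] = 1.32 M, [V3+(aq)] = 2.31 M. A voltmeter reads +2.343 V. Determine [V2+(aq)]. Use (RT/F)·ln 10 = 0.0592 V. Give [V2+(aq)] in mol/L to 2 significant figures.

0.00023 M

With V³⁺/V²⁺ at the cathode and Mg²⁺/Mg at the anode, E°cell = −0.269 − (−2.379) = +2.110 V (n = 2).
Since E = E° − (0.0592/n)·log Q, log Q = n(E° − E)/0.0592 = −7.872.
For 2 V3+(aq) + Mg(s) → 2 V2+(aq) + Mg2+(aq), the reaction quotient is Q = ([V2+(aq)]^2·[Mg2+(aq)]) / [V3+(aq)]^2.
Solving for the unknown gives log [V2+(aq)] = −3.633, so [V2+(aq)] ≈ 0.00023 M.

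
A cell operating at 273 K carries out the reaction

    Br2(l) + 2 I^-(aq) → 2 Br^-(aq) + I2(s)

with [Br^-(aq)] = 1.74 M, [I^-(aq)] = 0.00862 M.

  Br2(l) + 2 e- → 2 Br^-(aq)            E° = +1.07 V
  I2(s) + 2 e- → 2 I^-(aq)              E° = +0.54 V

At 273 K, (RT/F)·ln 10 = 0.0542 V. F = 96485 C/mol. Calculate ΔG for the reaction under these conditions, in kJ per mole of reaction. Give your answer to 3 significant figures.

The standard cell potential is +1.07 − (+0.54) = +0.53 V, with n = 2 electrons in the balanced equation.
The reaction quotient is [Br^-(aq)]^2 / [I^-(aq)]^2 = 4.07×10^4; by Nernst, E = +0.53 − (0.0542/2)(4.610) = +0.4051 V.
Then ΔG = −nFE = −2 × 96485 × +0.4051 J/mol = −78.2 kJ/mol.

−78.2 kJ/mol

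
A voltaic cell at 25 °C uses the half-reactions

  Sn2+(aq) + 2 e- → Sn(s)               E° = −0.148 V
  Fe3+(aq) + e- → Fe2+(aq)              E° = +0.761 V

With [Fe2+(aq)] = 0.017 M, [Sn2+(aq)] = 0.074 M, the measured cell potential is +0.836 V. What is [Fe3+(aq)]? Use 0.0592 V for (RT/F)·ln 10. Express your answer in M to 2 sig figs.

With Fe³⁺/Fe²⁺ at the cathode and Sn²⁺/Sn at the anode, E°cell = +0.761 − (−0.148) = +0.909 V (n = 2).
Since E = E° − (0.0592/n)·log Q, log Q = n(E° − E)/0.0592 = 2.466.
Balancing electrons gives 2 Fe3+(aq) + Sn(s) → 2 Fe2+(aq) + Sn2+(aq); thus Q = ([Fe2+(aq)]^2·[Sn2+(aq)]) / [Fe3+(aq)]^2.
Isolating [Fe3+(aq)] in Q = 10^{2.466} yields log [Fe3+(aq)] = −3.568, i.e. 0.00027 M.

0.00027 M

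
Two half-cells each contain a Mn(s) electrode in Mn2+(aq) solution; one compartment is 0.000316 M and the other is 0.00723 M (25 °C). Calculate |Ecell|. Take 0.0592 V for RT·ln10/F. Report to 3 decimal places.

0.040 V

For a concentration cell E°cell = 0, since both electrodes use the same couple.
The compartment with the higher Mn2+(aq) concentration (0.00723 M) acts as the cathode; ions are reduced there and produced at the dilute (0.000316 M) anode.
With n = 2, Ecell = −(0.0592/2)·log([dilute]/[conc]) = −(0.0592/2)·log(0.000316/0.00723) = +0.040 V.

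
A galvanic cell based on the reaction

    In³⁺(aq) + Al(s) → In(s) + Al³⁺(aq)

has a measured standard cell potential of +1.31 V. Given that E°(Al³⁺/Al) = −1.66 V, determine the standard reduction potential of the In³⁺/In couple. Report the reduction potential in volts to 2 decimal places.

In the reaction as written the In³⁺/In couple is reduced (cathode) and Al³⁺/Al is oxidized (anode), so E°cell = E°(In³⁺/In) − E°(Al³⁺/Al).
E°(In³⁺/In) = E°cell + E°(anode) = +1.31 + (−1.66) = −0.35 V.

−0.35 V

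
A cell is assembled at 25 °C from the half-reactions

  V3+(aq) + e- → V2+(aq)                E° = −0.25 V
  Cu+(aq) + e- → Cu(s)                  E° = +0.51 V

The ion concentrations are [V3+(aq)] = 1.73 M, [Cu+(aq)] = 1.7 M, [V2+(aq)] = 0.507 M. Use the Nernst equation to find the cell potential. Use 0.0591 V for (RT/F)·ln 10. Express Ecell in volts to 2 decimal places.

+0.74 V

The Cu⁺/Cu couple has the more positive E°, so it is the cathode; V³⁺/V²⁺ is the anode.
The standard potential is +0.51 − (−0.25) = +0.76 V and the balanced reaction transfers n = 1 electron.
Balancing gives Cu+(aq) + V2+(aq) → Cu(s) + V3+(aq); hence Q = [V3+(aq)] / ([Cu+(aq)]·[V2+(aq)]) = 2.01 (log Q = 0.303).
Applying E = E° − (RT ln10/nF)·log Q gives +0.76 − (0.0591/1)(0.303) = +0.74 V.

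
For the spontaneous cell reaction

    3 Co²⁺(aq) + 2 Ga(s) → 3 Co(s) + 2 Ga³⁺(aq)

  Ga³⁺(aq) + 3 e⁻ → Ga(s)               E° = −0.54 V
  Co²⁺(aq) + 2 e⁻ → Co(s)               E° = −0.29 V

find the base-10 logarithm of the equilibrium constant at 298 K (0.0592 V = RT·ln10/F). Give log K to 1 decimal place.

The Co²⁺/Co couple is reduced (cathode); E°cell = −0.29 − (−0.54) = +0.25 V with n = 6.
At equilibrium E = 0, so log K = nE°cell / 0.0592 = (6)(+0.25) / 0.0592 = 25.3.

log K = 25.3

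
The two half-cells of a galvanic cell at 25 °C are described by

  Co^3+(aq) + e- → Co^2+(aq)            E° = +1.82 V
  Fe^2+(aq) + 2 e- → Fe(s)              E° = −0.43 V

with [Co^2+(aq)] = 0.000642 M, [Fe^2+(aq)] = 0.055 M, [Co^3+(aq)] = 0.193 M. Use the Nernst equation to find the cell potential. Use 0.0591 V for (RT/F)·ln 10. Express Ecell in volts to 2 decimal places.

+2.43 V

Co³⁺/Co²⁺ is reduced (cathode, E° = +1.82 V) and Fe²⁺/Fe is oxidized (anode).
E°cell = +1.82 − (−0.43) = +2.25 V, with n = 2 electrons transferred.
The balanced reaction is 2 Co^3+(aq) + Fe(s) → 2 Co^2+(aq) + Fe^2+(aq), so Q = ([Co^2+(aq)]^2·[Fe^2+(aq)]) / [Co^3+(aq)]^2 = 6.09×10^−7 and log Q = −6.216.
Applying E = E° − (RT ln10/nF)·log Q gives +2.25 − (0.0591/2)(−6.216) = +2.43 V.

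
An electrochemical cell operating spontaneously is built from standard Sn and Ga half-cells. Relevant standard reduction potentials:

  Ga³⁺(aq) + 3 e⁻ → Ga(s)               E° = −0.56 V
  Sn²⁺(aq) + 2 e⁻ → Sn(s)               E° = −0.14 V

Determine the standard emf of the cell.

+0.42 V

The Sn²⁺/Sn couple has the higher E°, so Sn ion is reduced (cathode) and Ga is oxidized (anode).
E°cell = E°(cathode) − E°(anode) = −0.14 − (−0.56) = +0.42 V.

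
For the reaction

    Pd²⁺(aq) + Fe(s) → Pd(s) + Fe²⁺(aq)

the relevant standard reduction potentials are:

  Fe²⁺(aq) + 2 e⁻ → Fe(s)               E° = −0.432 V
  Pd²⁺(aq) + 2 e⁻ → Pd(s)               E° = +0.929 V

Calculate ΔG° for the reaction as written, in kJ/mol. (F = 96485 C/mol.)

−263 kJ/mol

In the reaction as written Pd²⁺(aq) is reduced, so the Pd²⁺/Pd couple is the cathode and Fe²⁺/Fe is the anode.
E°cell = +0.929 − (−0.432) = +1.361 V; balancing electrons gives n = 2.
ΔG° = −nFE°cell = −(2)(96485)(+1.361) J/mol = −263 kJ/mol.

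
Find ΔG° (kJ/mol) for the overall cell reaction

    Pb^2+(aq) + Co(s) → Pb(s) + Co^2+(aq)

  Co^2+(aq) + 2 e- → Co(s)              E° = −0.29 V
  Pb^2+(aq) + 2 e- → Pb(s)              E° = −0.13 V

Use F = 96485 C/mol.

In the reaction as written Pb^2+(aq) is reduced, so the Pb²⁺/Pb couple is the cathode and Co²⁺/Co is the anode.
E°cell = −0.13 − (−0.29) = +0.16 V; balancing electrons gives n = 2.
ΔG° = −nFE°cell = −(2)(96485)(+0.16) J/mol = −30.9 kJ/mol.

−30.9 kJ/mol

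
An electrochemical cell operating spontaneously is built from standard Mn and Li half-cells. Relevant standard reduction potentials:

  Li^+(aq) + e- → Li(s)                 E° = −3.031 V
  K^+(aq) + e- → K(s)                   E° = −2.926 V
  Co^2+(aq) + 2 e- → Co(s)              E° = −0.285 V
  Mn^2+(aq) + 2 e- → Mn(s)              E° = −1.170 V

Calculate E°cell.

+1.861 V

The Mn²⁺/Mn couple has the higher E°, so Mn ion is reduced (cathode) and Li is oxidized (anode).
E°cell = E°(cathode) − E°(anode) = −1.170 − (−3.031) = +1.861 V.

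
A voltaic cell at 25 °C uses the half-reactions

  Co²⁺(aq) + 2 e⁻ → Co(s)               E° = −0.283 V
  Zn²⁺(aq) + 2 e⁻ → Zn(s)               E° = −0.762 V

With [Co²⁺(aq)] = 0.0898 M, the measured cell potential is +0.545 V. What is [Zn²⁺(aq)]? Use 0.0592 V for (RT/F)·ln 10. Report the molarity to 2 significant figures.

0.00053 M

With Co²⁺/Co at the cathode and Zn²⁺/Zn at the anode, E°cell = −0.283 − (−0.762) = +0.479 V (n = 2).
From the Nernst equation, log Q = n(E° − E)/0.0592 = 2·(+0.479 − (+0.545))/0.0592 = −2.230.
Balancing electrons gives Co²⁺(aq) + Zn(s) → Co(s) + Zn²⁺(aq); thus Q = [Zn²⁺(aq)] / [Co²⁺(aq)].
Isolating [Zn²⁺(aq)] in Q = 10^{−2.230} yields log [Zn²⁺(aq)] = −3.277, i.e. 0.00053 M.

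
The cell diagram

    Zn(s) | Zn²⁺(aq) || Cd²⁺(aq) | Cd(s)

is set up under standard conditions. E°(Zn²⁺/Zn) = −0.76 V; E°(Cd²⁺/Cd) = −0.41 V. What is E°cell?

By convention the left-hand electrode in cell notation is the anode (oxidation) and the right-hand electrode is the cathode (reduction).
E°cell = E°(right) − E°(left) = −0.41 − (−0.76) = +0.35 V.

+0.35 V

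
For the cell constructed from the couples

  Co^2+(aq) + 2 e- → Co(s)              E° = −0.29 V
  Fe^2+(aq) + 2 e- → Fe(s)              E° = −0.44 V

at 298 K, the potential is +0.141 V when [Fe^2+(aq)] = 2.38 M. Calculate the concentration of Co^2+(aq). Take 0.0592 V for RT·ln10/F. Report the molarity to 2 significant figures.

1.2 M

Co²⁺/Co is the cathode (higher E°); E°cell = −0.29 − (−0.44) = +0.15 V with n = 2.
Since E = E° − (0.0592/n)·log Q, log Q = n(E° − E)/0.0592 = 0.304.
Balancing electrons gives Co^2+(aq) + Fe(s) → Co(s) + Fe^2+(aq); thus Q = [Fe^2+(aq)] / [Co^2+(aq)].
Isolating [Co^2+(aq)] in Q = 10^{0.304} yields log [Co^2+(aq)] = 0.073, i.e. 1.2 M.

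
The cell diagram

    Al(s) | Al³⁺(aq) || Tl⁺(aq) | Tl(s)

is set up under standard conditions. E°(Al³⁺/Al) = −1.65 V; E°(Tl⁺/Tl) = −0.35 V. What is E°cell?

+1.30 V

By convention the left-hand electrode in cell notation is the anode (oxidation) and the right-hand electrode is the cathode (reduction).
E°cell = E°(right) − E°(left) = −0.35 − (−1.65) = +1.30 V.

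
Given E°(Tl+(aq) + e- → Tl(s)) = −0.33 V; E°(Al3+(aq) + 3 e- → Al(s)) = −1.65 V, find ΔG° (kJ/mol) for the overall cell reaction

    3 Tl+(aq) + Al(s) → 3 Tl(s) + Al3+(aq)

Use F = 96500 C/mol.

In the reaction as written Tl+(aq) is reduced, so the Tl⁺/Tl couple is the cathode and Al³⁺/Al is the anode.
E°cell = −0.33 − (−1.65) = +1.32 V; balancing electrons gives n = 3.
ΔG° = −nFE°cell = −(3)(96500)(+1.32) J/mol = −382 kJ/mol.

−382 kJ/mol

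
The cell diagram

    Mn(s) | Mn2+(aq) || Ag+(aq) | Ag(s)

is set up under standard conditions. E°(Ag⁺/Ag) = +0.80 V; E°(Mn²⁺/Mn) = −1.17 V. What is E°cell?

By convention the left-hand electrode in cell notation is the anode (oxidation) and the right-hand electrode is the cathode (reduction).
E°cell = E°(right) − E°(left) = +0.80 − (−1.17) = +1.97 V.

+1.97 V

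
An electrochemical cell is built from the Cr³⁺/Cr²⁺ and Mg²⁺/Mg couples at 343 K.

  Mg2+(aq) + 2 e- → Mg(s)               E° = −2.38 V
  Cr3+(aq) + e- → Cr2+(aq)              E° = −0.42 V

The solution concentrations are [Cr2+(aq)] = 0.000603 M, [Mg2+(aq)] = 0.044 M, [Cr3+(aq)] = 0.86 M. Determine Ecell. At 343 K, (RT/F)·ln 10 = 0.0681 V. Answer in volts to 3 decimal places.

Since E°(Cr³⁺/Cr²⁺) > E°(Mg²⁺/Mg), Cr³⁺/Cr²⁺ serves as the cathode.
E°cell = −0.42 − (−2.38) = +1.96 V, with n = 2 electrons transferred.
For the overall reaction 2 Cr3+(aq) + Mg(s) → 2 Cr2+(aq) + Mg2+(aq), Q = ([Cr2+(aq)]^2·[Mg2+(aq)]) / [Cr3+(aq)]^2 = 2.16×10^−8, giving log Q = −7.665.
E = E° − (0.0681/n)·log Q = +1.96 − (0.0681/2)(−7.665) = +2.221 V.

+2.221 V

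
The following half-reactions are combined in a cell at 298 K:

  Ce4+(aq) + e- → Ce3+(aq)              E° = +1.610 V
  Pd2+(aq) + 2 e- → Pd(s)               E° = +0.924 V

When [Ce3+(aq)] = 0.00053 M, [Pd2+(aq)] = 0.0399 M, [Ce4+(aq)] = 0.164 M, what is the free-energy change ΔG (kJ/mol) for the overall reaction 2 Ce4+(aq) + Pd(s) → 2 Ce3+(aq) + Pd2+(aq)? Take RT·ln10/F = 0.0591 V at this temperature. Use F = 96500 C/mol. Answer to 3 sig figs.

With Ce⁴⁺/Ce³⁺ reduced at the cathode, E°cell = +1.610 − (+0.924) = +0.686 V and n = 2.
Here Q = ([Ce3+(aq)]^2·[Pd2+(aq)]) / [Ce4+(aq)]^2 = 4.17×10^−7 (log Q = −6.380), giving E = +0.686 − (0.0591/2)·(−6.380) = +0.8745 V.
Finally ΔG = −nFE = −(2)(96500 C/mol)(+0.8745 V) = −169 kJ/mol.

−169 kJ/mol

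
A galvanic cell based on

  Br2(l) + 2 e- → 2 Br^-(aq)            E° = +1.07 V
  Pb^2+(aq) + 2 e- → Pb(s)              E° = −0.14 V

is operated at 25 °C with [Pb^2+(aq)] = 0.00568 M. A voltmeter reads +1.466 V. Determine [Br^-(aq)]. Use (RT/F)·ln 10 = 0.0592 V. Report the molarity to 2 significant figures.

With Br₂/Br⁻ at the cathode and Pb²⁺/Pb at the anode, E°cell = +1.07 − (−0.14) = +1.21 V (n = 2).
Rearranging E = E° − (0.0592/n)·log Q gives log Q = 2(+1.21 − (+1.466))/0.0592 = −8.649.
Balancing electrons gives Br2(l) + Pb(s) → 2 Br^-(aq) + Pb^2+(aq); thus Q = [Br^-(aq)]^2·[Pb^2+(aq)].
Isolating [Br^-(aq)] in Q = 10^{−8.649} yields log [Br^-(aq)] = −3.202, i.e. 0.00063 M.

0.00063 M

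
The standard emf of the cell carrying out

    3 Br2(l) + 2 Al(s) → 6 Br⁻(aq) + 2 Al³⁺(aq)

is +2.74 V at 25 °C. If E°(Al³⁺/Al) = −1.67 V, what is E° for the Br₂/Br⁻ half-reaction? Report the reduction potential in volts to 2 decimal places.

+1.07 V

In the reaction as written the Br₂/Br⁻ couple is reduced (cathode) and Al³⁺/Al is oxidized (anode), so E°cell = E°(Br₂/Br⁻) − E°(Al³⁺/Al).
E°(Br₂/Br⁻) = E°cell + E°(anode) = +2.74 + (−1.67) = +1.07 V.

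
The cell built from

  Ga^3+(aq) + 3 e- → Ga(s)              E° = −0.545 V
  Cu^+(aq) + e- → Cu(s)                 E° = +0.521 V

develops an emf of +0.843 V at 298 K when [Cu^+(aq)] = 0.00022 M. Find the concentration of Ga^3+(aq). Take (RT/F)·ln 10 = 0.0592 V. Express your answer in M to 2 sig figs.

2.1 M

Cu⁺/Cu is the cathode (higher E°); E°cell = +0.521 − (−0.545) = +1.066 V with n = 3.
Rearranging E = E° − (0.0592/n)·log Q gives log Q = 3(+1.066 − (+0.843))/0.0592 = 11.301.
The balanced reaction is 3 Cu^+(aq) + Ga(s) → 3 Cu(s) + Ga^3+(aq), so Q = [Ga^3+(aq)] / [Cu^+(aq)]^3.
Solving for the unknown gives log [Ga^3+(aq)] = 0.328, so [Ga^3+(aq)] ≈ 2.1 M.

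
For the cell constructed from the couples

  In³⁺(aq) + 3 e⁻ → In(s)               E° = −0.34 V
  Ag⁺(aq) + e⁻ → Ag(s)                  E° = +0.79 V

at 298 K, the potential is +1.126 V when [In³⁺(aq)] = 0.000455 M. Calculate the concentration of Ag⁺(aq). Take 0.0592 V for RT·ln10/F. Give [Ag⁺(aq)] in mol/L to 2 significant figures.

Ag⁺/Ag is the cathode (higher E°); E°cell = +0.79 − (−0.34) = +1.13 V with n = 3.
Since E = E° − (0.0592/n)·log Q, log Q = n(E° − E)/0.0592 = 0.203.
Balancing electrons gives 3 Ag⁺(aq) + In(s) → 3 Ag(s) + In³⁺(aq); thus Q = [In³⁺(aq)] / [Ag⁺(aq)]^3.
Solving for the unknown gives log [Ag⁺(aq)] = −1.182, so [Ag⁺(aq)] ≈ 0.066 M.

0.066 M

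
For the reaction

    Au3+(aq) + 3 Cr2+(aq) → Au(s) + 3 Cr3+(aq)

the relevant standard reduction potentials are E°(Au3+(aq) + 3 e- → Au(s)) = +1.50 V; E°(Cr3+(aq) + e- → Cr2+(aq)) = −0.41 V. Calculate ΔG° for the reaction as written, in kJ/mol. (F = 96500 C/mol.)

In the reaction as written Au3+(aq) is reduced, so the Au³⁺/Au couple is the cathode and Cr³⁺/Cr²⁺ is the anode.
E°cell = +1.50 − (−0.41) = +1.91 V; balancing electrons gives n = 3.
ΔG° = −nFE°cell = −(3)(96500)(+1.91) J/mol = −553 kJ/mol.

−553 kJ/mol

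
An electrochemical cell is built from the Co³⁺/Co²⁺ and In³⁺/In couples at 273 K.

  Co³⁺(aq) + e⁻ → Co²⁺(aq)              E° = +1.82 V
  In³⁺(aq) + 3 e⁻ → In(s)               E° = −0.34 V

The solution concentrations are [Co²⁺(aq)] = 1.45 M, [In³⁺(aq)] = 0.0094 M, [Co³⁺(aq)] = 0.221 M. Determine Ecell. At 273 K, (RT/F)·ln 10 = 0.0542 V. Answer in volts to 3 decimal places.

Since E°(Co³⁺/Co²⁺) > E°(In³⁺/In), Co³⁺/Co²⁺ serves as the cathode.
The standard potential is +1.82 − (−0.34) = +2.16 V and the balanced reaction transfers n = 3 electrons.
For the overall reaction 3 Co³⁺(aq) + In(s) → 3 Co²⁺(aq) + In³⁺(aq), Q = ([Co²⁺(aq)]^3·[In³⁺(aq)]) / [Co³⁺(aq)]^3 = 2.65, giving log Q = 0.424.
Applying E = E° − (RT ln10/nF)·log Q gives +2.16 − (0.0542/3)(0.424) = +2.152 V.

+2.152 V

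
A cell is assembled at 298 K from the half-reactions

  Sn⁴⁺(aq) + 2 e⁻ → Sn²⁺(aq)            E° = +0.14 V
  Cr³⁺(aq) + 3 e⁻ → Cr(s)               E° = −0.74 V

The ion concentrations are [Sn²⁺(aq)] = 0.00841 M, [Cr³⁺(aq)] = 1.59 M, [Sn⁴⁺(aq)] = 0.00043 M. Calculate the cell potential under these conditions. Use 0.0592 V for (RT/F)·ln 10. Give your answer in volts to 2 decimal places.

Since E°(Sn⁴⁺/Sn²⁺) > E°(Cr³⁺/Cr), Sn⁴⁺/Sn²⁺ serves as the cathode.
The standard potential is +0.14 − (−0.74) = +0.88 V and the balanced reaction transfers n = 6 electrons.
Balancing gives 3 Sn⁴⁺(aq) + 2 Cr(s) → 3 Sn²⁺(aq) + 2 Cr³⁺(aq); hence Q = ([Sn²⁺(aq)]^3·[Cr³⁺(aq)]^2) / [Sn⁴⁺(aq)]^3 = 1.89×10^4 (log Q = 4.277).
Applying E = E° − (RT ln10/nF)·log Q gives +0.88 − (0.0592/6)(4.277) = +0.84 V.

+0.84 V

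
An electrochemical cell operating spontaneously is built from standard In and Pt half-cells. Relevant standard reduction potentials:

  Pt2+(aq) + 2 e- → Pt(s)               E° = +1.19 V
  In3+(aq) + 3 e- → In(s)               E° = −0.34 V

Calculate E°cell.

The Pt²⁺/Pt couple has the higher E°, so Pt ion is reduced (cathode) and In is oxidized (anode).
E°cell = E°(cathode) − E°(anode) = +1.19 − (−0.34) = +1.53 V.

+1.53 V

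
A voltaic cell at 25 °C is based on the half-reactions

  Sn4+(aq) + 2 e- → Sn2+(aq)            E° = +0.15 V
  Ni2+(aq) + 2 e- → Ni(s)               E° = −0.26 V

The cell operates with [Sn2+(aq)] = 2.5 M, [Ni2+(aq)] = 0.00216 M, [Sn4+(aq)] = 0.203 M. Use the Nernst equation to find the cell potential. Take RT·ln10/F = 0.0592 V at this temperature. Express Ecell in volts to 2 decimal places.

Since E°(Sn⁴⁺/Sn²⁺) > E°(Ni²⁺/Ni), Sn⁴⁺/Sn²⁺ serves as the cathode.
E°cell = +0.15 − (−0.26) = +0.41 V, with n = 2 electrons transferred.
For the overall reaction Sn4+(aq) + Ni(s) → Sn2+(aq) + Ni2+(aq), Q = ([Sn2+(aq)]·[Ni2+(aq)]) / [Sn4+(aq)] = 0.0266, giving log Q = −1.575.
Applying E = E° − (RT ln10/nF)·log Q gives +0.41 − (0.0592/2)(−1.575) = +0.46 V.

+0.46 V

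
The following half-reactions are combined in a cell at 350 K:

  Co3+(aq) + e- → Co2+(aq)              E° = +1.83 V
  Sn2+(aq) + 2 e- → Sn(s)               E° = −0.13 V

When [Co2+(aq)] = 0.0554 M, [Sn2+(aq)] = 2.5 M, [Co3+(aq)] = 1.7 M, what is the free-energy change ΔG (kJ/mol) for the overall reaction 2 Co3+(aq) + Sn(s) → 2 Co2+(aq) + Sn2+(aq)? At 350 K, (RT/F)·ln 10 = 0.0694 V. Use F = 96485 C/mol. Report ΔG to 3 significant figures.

−395 kJ/mol

The standard cell potential is +1.83 − (−0.13) = +1.96 V, with n = 2 electrons in the balanced equation.
The reaction quotient is ([Co2+(aq)]^2·[Sn2+(aq)]) / [Co3+(aq)]^2 = 0.00265; by Nernst, E = +1.96 − (0.0694/2)(−2.576) = +2.0494 V.
Then ΔG = −nFE = −2 × 96485 × +2.0494 J/mol = −395 kJ/mol.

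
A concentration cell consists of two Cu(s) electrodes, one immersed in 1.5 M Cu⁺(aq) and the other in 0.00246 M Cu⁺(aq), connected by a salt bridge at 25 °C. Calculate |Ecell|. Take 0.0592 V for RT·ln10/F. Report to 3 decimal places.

0.165 V

For a concentration cell E°cell = 0, since both electrodes use the same couple.
The compartment with the higher Cu⁺(aq) concentration (1.5 M) acts as the cathode; ions are reduced there and produced at the dilute (0.00246 M) anode.
With n = 1, Ecell = −(0.0592/1)·log([dilute]/[conc]) = −(0.0592/1)·log(0.00246/1.5) = +0.165 V.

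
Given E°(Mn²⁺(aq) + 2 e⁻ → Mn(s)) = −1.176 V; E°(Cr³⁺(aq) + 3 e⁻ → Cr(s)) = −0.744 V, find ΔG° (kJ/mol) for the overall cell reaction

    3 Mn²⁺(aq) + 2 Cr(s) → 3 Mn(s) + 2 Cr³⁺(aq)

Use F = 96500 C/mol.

In the reaction as written Mn²⁺(aq) is reduced, so the Mn²⁺/Mn couple is the cathode and Cr³⁺/Cr is the anode.
E°cell = −1.176 − (−0.744) = −0.432 V; balancing electrons gives n = 6.
ΔG° = −nFE°cell = −(6)(96500)(−0.432) J/mol = +250 kJ/mol.

+250 kJ/mol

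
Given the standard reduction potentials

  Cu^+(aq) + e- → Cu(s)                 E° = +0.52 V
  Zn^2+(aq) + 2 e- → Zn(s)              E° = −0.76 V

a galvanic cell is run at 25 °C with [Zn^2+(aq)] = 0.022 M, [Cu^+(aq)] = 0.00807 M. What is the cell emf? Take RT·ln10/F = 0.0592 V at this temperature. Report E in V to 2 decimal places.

Since E°(Cu⁺/Cu) > E°(Zn²⁺/Zn), Cu⁺/Cu serves as the cathode.
The standard potential is +0.52 − (−0.76) = +1.28 V and the balanced reaction transfers n = 2 electrons.
Balancing gives 2 Cu^+(aq) + Zn(s) → 2 Cu(s) + Zn^2+(aq); hence Q = [Zn^2+(aq)] / [Cu^+(aq)]^2 = 338 (log Q = 2.529).
Applying E = E° − (RT ln10/nF)·log Q gives +1.28 − (0.0592/2)(2.529) = +1.21 V.

+1.21 V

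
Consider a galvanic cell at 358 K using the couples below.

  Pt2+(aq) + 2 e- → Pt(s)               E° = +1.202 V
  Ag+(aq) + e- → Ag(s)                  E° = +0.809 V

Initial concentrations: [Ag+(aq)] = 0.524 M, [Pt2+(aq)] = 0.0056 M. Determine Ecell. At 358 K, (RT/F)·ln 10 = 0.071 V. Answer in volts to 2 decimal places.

+0.33 V

The Pt²⁺/Pt couple has the more positive E°, so it is the cathode; Ag⁺/Ag is the anode.
E°cell = +1.202 − (+0.809) = +0.393 V, with n = 2 electrons transferred.
The balanced reaction is Pt2+(aq) + 2 Ag(s) → Pt(s) + 2 Ag+(aq), so Q = [Ag+(aq)]^2 / [Pt2+(aq)] = 49 and log Q = 1.690.
Applying E = E° − (RT ln10/nF)·log Q gives +0.393 − (0.071/2)(1.690) = +0.33 V.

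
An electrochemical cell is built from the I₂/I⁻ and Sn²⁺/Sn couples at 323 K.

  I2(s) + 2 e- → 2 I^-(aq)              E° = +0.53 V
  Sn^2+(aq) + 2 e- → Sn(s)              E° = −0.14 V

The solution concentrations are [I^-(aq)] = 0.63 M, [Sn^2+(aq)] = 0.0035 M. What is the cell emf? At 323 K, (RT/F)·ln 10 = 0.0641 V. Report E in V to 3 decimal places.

I₂/I⁻ is reduced (cathode, E° = +0.53 V) and Sn²⁺/Sn is oxidized (anode).
The standard potential is +0.53 − (−0.14) = +0.67 V and the balanced reaction transfers n = 2 electrons.
For the overall reaction I2(s) + Sn(s) → 2 I^-(aq) + Sn^2+(aq), Q = [I^-(aq)]^2·[Sn^2+(aq)] = 0.00139, giving log Q = −2.857.
By the Nernst equation, E = +0.67 − (0.0641/2)·(−2.857) = +0.762 V.

+0.762 V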